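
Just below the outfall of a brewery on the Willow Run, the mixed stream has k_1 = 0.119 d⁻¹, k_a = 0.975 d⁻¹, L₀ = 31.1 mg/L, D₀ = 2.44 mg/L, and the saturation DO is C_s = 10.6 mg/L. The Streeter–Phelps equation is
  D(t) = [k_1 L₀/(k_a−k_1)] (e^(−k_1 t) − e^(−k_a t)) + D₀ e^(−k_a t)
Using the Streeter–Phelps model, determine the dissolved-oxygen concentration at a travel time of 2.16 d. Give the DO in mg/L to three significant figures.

k_1 L₀/(k_a−k_1) = 0.119×31.1/(0.975−0.119) = 3.701/0.8560 = 4.323 mg/L.
e^(−k_1 t) = e^(−0.119×2.160) = 0.7733; e^(−k_a t) = e^(−0.975×2.160) = 0.1217.
D = 4.323 × (0.7733 − 0.1217) + 2.44 × 0.1217 = 2.817 + 0.2970 = 3.114 mg/L.
DO = C_s − D = 10.6 − 3.114 = 7.486 mg/L.

DO ≈ 7.49 mg/L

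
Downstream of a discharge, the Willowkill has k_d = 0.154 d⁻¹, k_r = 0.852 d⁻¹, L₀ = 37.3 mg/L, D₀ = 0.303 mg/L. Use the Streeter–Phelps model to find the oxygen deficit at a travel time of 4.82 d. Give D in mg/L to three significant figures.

D ≈ 3.79 mg/L

k_d L₀/(k_r−k_d) = 0.154×37.3/(0.852−0.154) = 5.744/0.6980 = 8.230 mg/L.
e^(−k_d t) = e^(−0.154×4.820) = 0.4760; e^(−k_r t) = e^(−0.852×4.820) = 0.01646.
D = 8.230 × (0.4760 − 0.01646) + 0.303 × 0.01646 = 3.782 + 0.004988 = 3.787 mg/L.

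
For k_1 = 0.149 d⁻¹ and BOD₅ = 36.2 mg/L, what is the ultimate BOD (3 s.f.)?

L₀ ≈ 68.9 mg/L

BOD₅ = L₀(1 − e^(−5k_1)) ⇒ L₀ = BOD₅ / (1 − e^(−5×0.149))
= 36.2 / (1 − 0.4747) = 36.2 / 0.5253 = 68.92 mg/L.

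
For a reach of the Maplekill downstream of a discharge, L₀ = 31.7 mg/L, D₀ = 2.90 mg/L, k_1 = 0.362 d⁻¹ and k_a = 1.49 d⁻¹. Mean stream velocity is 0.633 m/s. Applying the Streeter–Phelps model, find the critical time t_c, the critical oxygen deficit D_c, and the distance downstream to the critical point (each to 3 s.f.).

t_c ≈ 0.957 d; D_c ≈ 5.45 mg/L; x_c ≈ 52.3 km

t_c = [1/(k_a−k_1)] ln[(k_a/k_1)(1 − D₀(k_a−k_1)/(k_1 L₀))]
= [1/(1.49−0.362)] ln[(1.49/0.362)(1 − 2.90×1.128/(0.362×31.7))]
= (1/1.128) ln[4.116 × 0.7149] = 0.8865 × ln(2.943) = 0.8865 × 1.079 = 0.9569 d.
D_c = (k_1/k_a) L₀ e^(−k_1 t_c) = (0.362/1.49) × 31.7 × e^(−0.362×0.9569) = 0.2430 × 31.7 × 0.7072 = 5.447 mg/L.
x_c = v t_c = 0.633 m/s × 0.9569 d × 86400 s/d = 52330 m ≈ 52.3 km.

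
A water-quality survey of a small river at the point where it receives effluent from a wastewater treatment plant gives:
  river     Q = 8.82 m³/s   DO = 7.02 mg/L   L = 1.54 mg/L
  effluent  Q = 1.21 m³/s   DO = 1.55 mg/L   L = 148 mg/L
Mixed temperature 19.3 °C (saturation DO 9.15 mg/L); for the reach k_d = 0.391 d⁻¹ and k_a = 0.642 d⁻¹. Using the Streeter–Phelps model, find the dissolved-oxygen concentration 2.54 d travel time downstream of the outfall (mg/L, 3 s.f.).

DO ≈ 3.38 mg/L

Mixed DO = (8.82×7.02 + 1.21×1.55)/(8.82+1.21) = 63.79/10.03 = 6.360 mg/L.
Mixed L₀ = (8.82×1.54 + 1.21×148)/(10.03) = 192.7/10.03 = 19.21 mg/L.
Initial deficit D₀ = C_s − DO₀ = 9.15 − 6.360 = 2.790 mg/L.
D(2.54) = [0.391×19.21/(0.642−0.391)](e^(−0.391×2.54) − e^(−0.642×2.54)) + 2.790 e^(−0.642×2.54)
= 29.92 × (0.3704 − 0.1958) + 2.790 × 0.1958 = 5.771 mg/L.
DO = 9.15 − 5.771 = 3.379 mg/L.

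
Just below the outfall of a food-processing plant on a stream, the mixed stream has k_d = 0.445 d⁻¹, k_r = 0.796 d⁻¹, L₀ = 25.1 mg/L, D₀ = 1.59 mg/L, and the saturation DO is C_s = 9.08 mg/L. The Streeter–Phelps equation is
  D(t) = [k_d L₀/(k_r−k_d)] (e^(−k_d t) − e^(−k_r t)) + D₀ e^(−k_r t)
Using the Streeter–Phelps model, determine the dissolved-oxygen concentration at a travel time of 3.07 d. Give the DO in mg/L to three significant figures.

k_d L₀/(k_r−k_d) = 0.445×25.1/(0.796−0.445) = 11.17/0.3510 = 31.82 mg/L.
e^(−k_d t) = e^(−0.445×3.070) = 0.2551; e^(−k_r t) = e^(−0.796×3.070) = 0.08684.
D = 31.82 × (0.2551 − 0.08684) + 1.59 × 0.08684 = 5.354 + 0.1381 = 5.492 mg/L.
DO = C_s − D = 9.08 − 5.492 = 3.588 mg/L.

DO ≈ 3.59 mg/L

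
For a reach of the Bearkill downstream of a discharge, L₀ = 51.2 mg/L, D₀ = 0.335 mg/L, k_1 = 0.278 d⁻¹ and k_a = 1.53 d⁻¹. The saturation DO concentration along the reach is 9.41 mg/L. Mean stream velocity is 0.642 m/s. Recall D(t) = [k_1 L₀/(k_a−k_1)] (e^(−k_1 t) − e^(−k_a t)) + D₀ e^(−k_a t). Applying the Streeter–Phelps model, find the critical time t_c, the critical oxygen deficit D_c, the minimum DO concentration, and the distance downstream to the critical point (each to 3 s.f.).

t_c = [1/(k_a−k_1)] ln[(k_a/k_1)(1 − D₀(k_a−k_1)/(k_1 L₀))]
= [1/(1.53−0.278)] ln[(1.53/0.278)(1 − 0.335×1.252/(0.278×51.2))]
= (1/1.252) ln[5.504 × 0.9705] = 0.7987 × ln(5.341) = 0.7987 × 1.675 = 1.338 d.
D_c = (k_1/k_a) L₀ e^(−k_1 t_c) = (0.278/1.53) × 51.2 × e^(−0.278×1.338) = 0.1817 × 51.2 × 0.6893 = 6.413 mg/L.
Minimum DO = C_s − D_c = 9.41 − 6.413 = 2.997 mg/L.
x_c = v t_c = 0.642 m/s × 1.338 d × 86400 s/d = 74230 m ≈ 74.2 km.

t_c ≈ 1.34 d; D_c ≈ 6.41 mg/L; min DO ≈ 3.00 mg/L; x_c ≈ 74.2 km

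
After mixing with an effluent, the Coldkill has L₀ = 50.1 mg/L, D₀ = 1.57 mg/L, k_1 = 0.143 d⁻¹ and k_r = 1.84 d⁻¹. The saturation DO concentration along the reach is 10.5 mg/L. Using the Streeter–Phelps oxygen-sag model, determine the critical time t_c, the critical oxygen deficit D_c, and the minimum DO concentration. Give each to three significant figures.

With k_r/k_1 = 12.87 and 1 − D₀(k_r−k_1)/(k_1 L₀) = 0.6281,
t_c = ln(12.87 × 0.6281) / (1.84 − 0.143) = ln(8.082) / 1.697 = 2.090/1.697 = 1.231 d.
D_c = (k_1/k_r) L₀ e^(−k_1 t_c) = (0.143/1.84) × 50.1 × e^(−0.143×1.231) = 0.07772 × 50.1 × 0.8385 = 3.265 mg/L.
Minimum DO = C_s − D_c = 10.5 − 3.265 = 7.235 mg/L.

t_c ≈ 1.23 d; D_c ≈ 3.26 mg/L; min DO ≈ 7.24 mg/L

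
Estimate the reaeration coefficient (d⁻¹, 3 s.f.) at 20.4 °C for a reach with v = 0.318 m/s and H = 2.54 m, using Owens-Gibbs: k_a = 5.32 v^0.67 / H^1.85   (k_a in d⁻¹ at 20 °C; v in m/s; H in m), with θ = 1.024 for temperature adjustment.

k_a(20) = 5.32 × 0.318^0.67 / 2.54^1.85 = 5.32 × 0.4641 / 5.610 = 0.4401 d⁻¹.
k_a(20.4) = 0.4401 × 1.024^(20.4−20) = 0.4401 × 1.010 = 0.4443 d⁻¹.

k_a ≈ 0.444 d⁻¹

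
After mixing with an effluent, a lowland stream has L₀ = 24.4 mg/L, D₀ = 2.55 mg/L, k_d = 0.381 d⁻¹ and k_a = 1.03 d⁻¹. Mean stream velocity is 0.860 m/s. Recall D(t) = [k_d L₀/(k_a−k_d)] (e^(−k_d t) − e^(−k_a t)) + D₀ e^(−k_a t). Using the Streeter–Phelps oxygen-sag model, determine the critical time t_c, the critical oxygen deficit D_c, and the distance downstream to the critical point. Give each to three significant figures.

At the critical point dD/dt = 0, so k_d L₀ e^(−k_d t) = k_a D. Substituting D(t) from the Streeter–Phelps equation and solving for t gives
t_c = ln[(k_a/k_d)(1 − D₀(k_a−k_d)/(k_d L₀))] / (k_a−k_d).
Here k_a−k_d = 0.6490 d⁻¹ and 1 − D₀(k_a−k_d)/(k_d L₀) = 1 − 2.55×0.6490/(0.381×24.4) = 0.8220, so
t_c = ln(2.703 × 0.8220) / 0.6490 = 0.7985 / 0.6490 = 1.230 d.
L(t_c) = L₀ e^(−k_d t_c) = 24.4 × 0.6258 = 15.27 mg/L, and at the critical point k_a D_c = k_d L, so D_c = (0.381/1.03) × 15.27 = 5.648 mg/L.
x_c = v t_c = 0.860 m/s × 1.230 d × 86400 s/d = 91420 m ≈ 91.4 km.

t_c ≈ 1.23 d; D_c ≈ 5.65 mg/L; x_c ≈ 91.4 km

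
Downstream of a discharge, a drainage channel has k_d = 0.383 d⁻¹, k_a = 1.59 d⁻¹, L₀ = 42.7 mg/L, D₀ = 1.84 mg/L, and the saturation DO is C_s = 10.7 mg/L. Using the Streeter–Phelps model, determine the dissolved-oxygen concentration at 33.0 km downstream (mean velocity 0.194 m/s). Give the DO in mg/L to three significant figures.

DO ≈ 4.84 mg/L

Travel time t = x/v = 33.0 km / (0.194 m/s) = 33000 m / 0.194 m/s = 170100 s = 1.969 d.
k_d L₀/(k_a−k_d) = 0.383×42.7/(1.59−0.383) = 16.35/1.207 = 13.55 mg/L.
e^(−k_d t) = e^(−0.383×1.969) = 0.4705; e^(−k_a t) = e^(−1.59×1.969) = 0.04370.
D = 13.55 × (0.4705 − 0.04370) + 1.84 × 0.04370 = 5.782 + 0.08041 = 5.863 mg/L.
DO = C_s − D = 10.7 − 5.863 = 4.837 mg/L.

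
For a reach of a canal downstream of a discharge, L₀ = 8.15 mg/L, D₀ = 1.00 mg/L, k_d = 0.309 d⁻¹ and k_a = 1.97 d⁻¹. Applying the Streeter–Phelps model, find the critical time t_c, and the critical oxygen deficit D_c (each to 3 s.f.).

t_c ≈ 0.467 d; D_c ≈ 1.11 mg/L

t_c = [1/(k_a−k_d)] ln[(k_a/k_d)(1 − D₀(k_a−k_d)/(k_d L₀))]
= [1/(1.97−0.309)] ln[(1.97/0.309)(1 − 1.00×1.661/(0.309×8.15))]
= (1/1.661) ln[6.375 × 0.3404] = 0.6020 × ln(2.170) = 0.6020 × 0.7749 = 0.4665 d.
D_c = (k_d/k_a) L₀ e^(−k_d t_c) = (0.309/1.97) × 8.15 × e^(−0.309×0.4665) = 0.1569 × 8.15 × 0.8657 = 1.107 mg/L.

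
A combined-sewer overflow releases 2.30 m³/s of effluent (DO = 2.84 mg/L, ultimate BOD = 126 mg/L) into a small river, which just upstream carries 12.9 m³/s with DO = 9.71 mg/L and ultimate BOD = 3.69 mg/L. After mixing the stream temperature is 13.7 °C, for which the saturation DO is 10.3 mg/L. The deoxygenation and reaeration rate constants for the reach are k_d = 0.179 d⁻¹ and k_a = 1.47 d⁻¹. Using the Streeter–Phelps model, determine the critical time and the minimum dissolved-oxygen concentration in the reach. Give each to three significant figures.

Mixed DO = (12.9×9.71 + 2.30×2.84)/(12.9+2.30) = 131.8/15.20 = 8.670 mg/L.
Mixed L₀ = (12.9×3.69 + 2.30×126)/(15.20) = 337.4/15.20 = 22.20 mg/L.
Initial deficit D₀ = C_s − DO₀ = 10.3 − 8.670 = 1.630 mg/L.
t_c = (1/1.291) ln[(1.47/0.179)(1 − 1.630×1.291/(0.179×22.20))] = 0.7746 × ln(3.864) = 1.047 d.
D_c = (0.179/1.47) × 22.20 × e^(−0.179×1.047) = 0.1218 × 22.20 × 0.8291 = 2.241 mg/L.
Minimum DO = 10.3 − 2.241 = 8.059 mg/L.

t_c ≈ 1.05 d; minimum DO ≈ 8.06 mg/L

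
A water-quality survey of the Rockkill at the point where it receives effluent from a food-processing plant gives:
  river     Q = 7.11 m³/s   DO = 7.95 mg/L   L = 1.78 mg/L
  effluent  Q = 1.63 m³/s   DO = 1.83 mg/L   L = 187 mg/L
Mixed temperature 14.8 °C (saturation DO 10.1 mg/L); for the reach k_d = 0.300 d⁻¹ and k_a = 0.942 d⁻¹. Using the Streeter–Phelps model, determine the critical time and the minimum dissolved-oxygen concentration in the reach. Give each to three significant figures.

Mixed DO = (7.11×7.95 + 1.63×1.83)/(7.11+1.63) = 59.51/8.740 = 6.809 mg/L.
Mixed L₀ = (7.11×1.78 + 1.63×187)/(8.740) = 317.5/8.740 = 36.32 mg/L.
Initial deficit D₀ = C_s − DO₀ = 10.1 − 6.809 = 3.291 mg/L.
t_c = (1/0.6420) ln[(0.942/0.300)(1 − 3.291×0.6420/(0.300×36.32))] = 1.558 × ln(2.531) = 1.447 d.
D_c = (0.300/0.942) × 36.32 × e^(−0.300×1.447) = 0.3185 × 36.32 × 0.6479 = 7.495 mg/L.
Minimum DO = 10.1 − 7.495 = 2.605 mg/L.

t_c ≈ 1.45 d; minimum DO ≈ 2.60 mg/L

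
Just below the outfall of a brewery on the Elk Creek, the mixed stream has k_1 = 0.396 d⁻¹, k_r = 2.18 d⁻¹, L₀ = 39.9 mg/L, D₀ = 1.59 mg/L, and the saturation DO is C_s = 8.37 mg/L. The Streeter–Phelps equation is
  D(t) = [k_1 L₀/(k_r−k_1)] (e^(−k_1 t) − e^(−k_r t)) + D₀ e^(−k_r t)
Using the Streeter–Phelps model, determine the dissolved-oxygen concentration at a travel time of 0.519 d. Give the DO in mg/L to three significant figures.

k_1 L₀/(k_r−k_1) = 0.396×39.9/(2.18−0.396) = 15.80/1.784 = 8.857 mg/L.
e^(−k_1 t) = e^(−0.396×0.5190) = 0.8142; e^(−k_r t) = e^(−2.18×0.5190) = 0.3226.
D = 8.857 × (0.8142 − 0.3226) + 1.59 × 0.3226 = 4.354 + 0.5129 = 4.867 mg/L.
DO = C_s − D = 8.37 − 4.867 = 3.503 mg/L.

DO ≈ 3.50 mg/L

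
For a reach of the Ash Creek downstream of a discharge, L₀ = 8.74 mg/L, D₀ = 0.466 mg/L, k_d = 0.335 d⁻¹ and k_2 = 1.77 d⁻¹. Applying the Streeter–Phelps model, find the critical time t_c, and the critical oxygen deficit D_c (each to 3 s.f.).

t_c ≈ 0.979 d; D_c ≈ 1.19 mg/L

t_c = [1/(k_2−k_d)] ln[(k_2/k_d)(1 − D₀(k_2−k_d)/(k_d L₀))]
= [1/(1.77−0.335)] ln[(1.77/0.335)(1 − 0.466×1.435/(0.335×8.74))]
= (1/1.435) ln[5.284 × 0.7716] = 0.6969 × ln(4.077) = 0.6969 × 1.405 = 0.9793 d.
D_c = (k_d/k_2) L₀ e^(−k_d t_c) = (0.335/1.77) × 8.74 × e^(−0.335×0.9793) = 0.1893 × 8.74 × 0.7203 = 1.192 mg/L.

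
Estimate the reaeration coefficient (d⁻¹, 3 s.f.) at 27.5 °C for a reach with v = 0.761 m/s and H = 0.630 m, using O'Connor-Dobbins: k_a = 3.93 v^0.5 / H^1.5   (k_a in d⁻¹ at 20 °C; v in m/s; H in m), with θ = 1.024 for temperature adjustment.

k_a(20) = 3.93 × 0.761^0.5 / 0.630^1.5 = 3.93 × 0.8724 / 0.5000 = 6.856 d⁻¹.
k_a(27.5) = 6.856 × 1.024^(27.5−20) = 6.856 × 1.195 = 8.191 d⁻¹.

k_a ≈ 8.19 d⁻¹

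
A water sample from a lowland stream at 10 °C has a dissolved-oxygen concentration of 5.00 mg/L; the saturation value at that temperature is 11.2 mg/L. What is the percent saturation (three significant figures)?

44.6 % saturation

% saturation = C/C_s × 100 = 5.00/11.2 × 100 = 44.6 %.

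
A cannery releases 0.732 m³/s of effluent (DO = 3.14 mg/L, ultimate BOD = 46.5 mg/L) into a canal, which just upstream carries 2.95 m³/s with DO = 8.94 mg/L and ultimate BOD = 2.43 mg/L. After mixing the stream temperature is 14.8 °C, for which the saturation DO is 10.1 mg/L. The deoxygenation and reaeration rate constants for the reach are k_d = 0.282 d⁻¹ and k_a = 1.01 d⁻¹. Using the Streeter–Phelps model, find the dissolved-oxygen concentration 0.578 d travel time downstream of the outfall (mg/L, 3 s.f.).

Mixed DO = (2.95×8.94 + 0.732×3.14)/(2.95+0.732) = 28.67/3.682 = 7.787 mg/L.
Mixed L₀ = (2.95×2.43 + 0.732×46.5)/(3.682) = 41.21/3.682 = 11.19 mg/L.
Initial deficit D₀ = C_s − DO₀ = 10.1 − 7.787 = 2.313 mg/L.
D(0.578) = [0.282×11.19/(1.01−0.282)](e^(−0.282×0.578) − e^(−1.01×0.578)) + 2.313 e^(−1.01×0.578)
= 4.335 × (0.8496 − 0.5578) + 2.313 × 0.5578 = 2.555 mg/L.
DO = 10.1 − 2.555 = 7.545 mg/L.

DO ≈ 7.54 mg/L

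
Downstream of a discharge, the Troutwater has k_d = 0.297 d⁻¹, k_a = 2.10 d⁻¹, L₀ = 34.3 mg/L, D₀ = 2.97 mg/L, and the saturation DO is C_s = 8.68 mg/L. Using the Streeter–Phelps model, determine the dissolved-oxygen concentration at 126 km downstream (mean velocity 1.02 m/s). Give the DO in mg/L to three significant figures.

Travel time t = x/v = 126 km / (1.02 m/s) = 126000 m / 1.02 m/s = 123500 s = 1.430 d.
k_d L₀/(k_a−k_d) = 0.297×34.3/(2.10−0.297) = 10.19/1.803 = 5.650 mg/L.
e^(−k_d t) = e^(−0.297×1.430) = 0.6540; e^(−k_a t) = e^(−2.10×1.430) = 0.04967.
D = 5.650 × (0.6540 − 0.04967) + 2.97 × 0.04967 = 3.415 + 0.1475 = 3.562 mg/L.
DO = C_s − D = 8.68 − 3.562 = 5.118 mg/L.

DO ≈ 5.12 mg/L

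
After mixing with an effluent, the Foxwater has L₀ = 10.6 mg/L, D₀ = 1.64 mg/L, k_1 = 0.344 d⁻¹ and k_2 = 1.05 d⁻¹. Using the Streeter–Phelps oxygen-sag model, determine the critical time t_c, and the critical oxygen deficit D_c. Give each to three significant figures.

At the critical point dD/dt = 0, so k_1 L₀ e^(−k_1 t) = k_2 D. Substituting D(t) from the Streeter–Phelps equation and solving for t gives
t_c = ln[(k_2/k_1)(1 − D₀(k_2−k_1)/(k_1 L₀))] / (k_2−k_1).
Here k_2−k_1 = 0.7060 d⁻¹ and 1 − D₀(k_2−k_1)/(k_1 L₀) = 1 − 1.64×0.7060/(0.344×10.6) = 0.6825, so
t_c = ln(3.052 × 0.6825) / 0.7060 = 0.7339 / 0.7060 = 1.039 d.
L(t_c) = L₀ e^(−k_1 t_c) = 10.6 × 0.6994 = 7.413 mg/L, and at the critical point k_2 D_c = k_1 L, so D_c = (0.344/1.05) × 7.413 = 2.429 mg/L.

t_c ≈ 1.04 d; D_c ≈ 2.43 mg/L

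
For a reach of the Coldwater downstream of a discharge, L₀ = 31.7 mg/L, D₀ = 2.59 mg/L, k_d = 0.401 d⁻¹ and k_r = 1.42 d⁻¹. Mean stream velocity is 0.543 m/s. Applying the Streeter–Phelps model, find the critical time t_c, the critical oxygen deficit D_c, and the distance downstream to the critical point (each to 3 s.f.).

t_c ≈ 1.01 d; D_c ≈ 5.96 mg/L; x_c ≈ 47.5 km

With k_r/k_d = 3.541 and 1 − D₀(k_r−k_d)/(k_d L₀) = 0.7924,
t_c = ln(3.541 × 0.7924) / (1.42 − 0.401) = ln(2.806) / 1.019 = 1.032/1.019 = 1.012 d.
D_c = (k_d/k_r) L₀ e^(−k_d t_c) = (0.401/1.42) × 31.7 × e^(−0.401×1.012) = 0.2824 × 31.7 × 0.6663 = 5.965 mg/L.
x_c = v t_c = 0.543 m/s × 1.012 d × 86400 s/d = 47500 m ≈ 47.5 km.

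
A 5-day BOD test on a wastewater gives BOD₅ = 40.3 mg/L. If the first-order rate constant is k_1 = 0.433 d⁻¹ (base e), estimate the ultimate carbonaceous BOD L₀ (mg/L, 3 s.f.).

BOD₅ = L₀(1 − e^(−5k_1)) ⇒ L₀ = BOD₅ / (1 − e^(−5×0.433))
= 40.3 / (1 − 0.1147) = 40.3 / 0.8853 = 45.52 mg/L.

L₀ ≈ 45.5 mg/L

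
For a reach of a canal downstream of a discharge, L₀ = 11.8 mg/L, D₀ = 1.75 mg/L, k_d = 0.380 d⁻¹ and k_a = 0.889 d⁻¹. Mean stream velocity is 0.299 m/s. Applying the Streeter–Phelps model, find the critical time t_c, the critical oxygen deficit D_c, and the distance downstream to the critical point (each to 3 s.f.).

t_c ≈ 1.23 d; D_c ≈ 3.15 mg/L; x_c ≈ 31.9 km

t_c = [1/(k_a−k_d)] ln[(k_a/k_d)(1 − D₀(k_a−k_d)/(k_d L₀))]
= [1/(0.889−0.380)] ln[(0.889/0.380)(1 − 1.75×0.5090/(0.380×11.8))]
= (1/0.5090) ln[2.339 × 0.8013] = 1.965 × ln(1.875) = 1.965 × 0.6285 = 1.235 d.
L(t_c) = L₀ e^(−k_d t_c) = 11.8 × 0.6255 = 7.381 mg/L, and at the critical point k_a D_c = k_d L, so D_c = (0.380/0.889) × 7.381 = 3.155 mg/L.
x_c = v t_c = 0.299 m/s × 1.235 d × 86400 s/d = 31900 m ≈ 31.9 km.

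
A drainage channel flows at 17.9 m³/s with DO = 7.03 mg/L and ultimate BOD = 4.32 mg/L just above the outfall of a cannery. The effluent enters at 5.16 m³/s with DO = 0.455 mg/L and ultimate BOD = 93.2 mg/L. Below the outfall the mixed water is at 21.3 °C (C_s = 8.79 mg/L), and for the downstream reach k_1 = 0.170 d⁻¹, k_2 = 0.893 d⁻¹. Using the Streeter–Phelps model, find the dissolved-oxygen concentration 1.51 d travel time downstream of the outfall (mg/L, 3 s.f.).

Mixed DO = (17.9×7.03 + 5.16×0.455)/(17.9+5.16) = 128.2/23.06 = 5.559 mg/L.
Mixed L₀ = (17.9×4.32 + 5.16×93.2)/(23.06) = 558.2/23.06 = 24.21 mg/L.
Initial deficit D₀ = C_s − DO₀ = 8.79 − 5.559 = 3.231 mg/L.
D(1.51) = [0.170×24.21/(0.893−0.170)](e^(−0.170×1.51) − e^(−0.893×1.51)) + 3.231 e^(−0.893×1.51)
= 5.692 × (0.7736 − 0.2596) + 3.231 × 0.2596 = 3.764 mg/L.
DO = 8.79 − 3.764 = 5.026 mg/L.

DO ≈ 5.03 mg/L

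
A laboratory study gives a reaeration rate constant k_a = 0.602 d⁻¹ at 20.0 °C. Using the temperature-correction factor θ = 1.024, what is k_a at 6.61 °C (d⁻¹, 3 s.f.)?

k_a ≈ 0.438 d⁻¹

k_a(T₂) = k_a(T₁) · θ^(T₂−T₁) = 0.602 × 1.024^(6.61−20.0)
= 0.602 × 1.024^-13.4 = 0.602 × 0.7279 = 0.4382 d⁻¹.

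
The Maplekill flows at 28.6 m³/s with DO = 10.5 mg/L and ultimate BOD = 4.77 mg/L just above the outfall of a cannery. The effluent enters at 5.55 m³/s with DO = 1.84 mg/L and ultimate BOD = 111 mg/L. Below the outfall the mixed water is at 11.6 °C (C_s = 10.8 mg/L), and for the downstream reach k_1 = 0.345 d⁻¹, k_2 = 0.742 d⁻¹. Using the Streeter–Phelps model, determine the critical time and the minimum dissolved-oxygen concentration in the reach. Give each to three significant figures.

Mixed DO = (28.6×10.5 + 5.55×1.84)/(28.6+5.55) = 310.5/34.15 = 9.093 mg/L.
Mixed L₀ = (28.6×4.77 + 5.55×111)/(34.15) = 752.5/34.15 = 22.03 mg/L.
Initial deficit D₀ = C_s − DO₀ = 10.8 − 9.093 = 1.707 mg/L.
t_c = (1/0.3970) ln[(0.742/0.345)(1 − 1.707×0.3970/(0.345×22.03))] = 2.519 × ln(1.959) = 1.694 d.
D_c = (0.345/0.742) × 22.03 × e^(−0.345×1.694) = 0.4650 × 22.03 × 0.5575 = 5.711 mg/L.
Minimum DO = 10.8 − 5.711 = 5.089 mg/L.

t_c ≈ 1.69 d; minimum DO ≈ 5.09 mg/L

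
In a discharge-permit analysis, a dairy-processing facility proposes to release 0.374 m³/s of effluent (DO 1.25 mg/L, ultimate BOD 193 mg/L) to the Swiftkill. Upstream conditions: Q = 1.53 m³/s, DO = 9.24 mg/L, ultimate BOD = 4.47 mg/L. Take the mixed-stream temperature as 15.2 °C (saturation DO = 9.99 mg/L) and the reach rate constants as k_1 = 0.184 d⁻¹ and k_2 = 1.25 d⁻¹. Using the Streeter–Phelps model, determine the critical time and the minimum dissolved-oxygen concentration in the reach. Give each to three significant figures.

Mixed DO = (1.53×9.24 + 0.374×1.25)/(1.53+0.374) = 14.60/1.904 = 7.671 mg/L.
Mixed L₀ = (1.53×4.47 + 0.374×193)/(1.904) = 79.02/1.904 = 41.50 mg/L.
Initial deficit D₀ = C_s − DO₀ = 9.99 − 7.671 = 2.319 mg/L.
t_c = (1/1.066) ln[(1.25/0.184)(1 − 2.319×1.066/(0.184×41.50))] = 0.9381 × ln(4.594) = 1.430 d.
D_c = (0.184/1.25) × 41.50 × e^(−0.184×1.430) = 0.1472 × 41.50 × 0.7686 = 4.696 mg/L.
Minimum DO = 9.99 − 4.696 = 5.294 mg/L.

t_c ≈ 1.43 d; minimum DO ≈ 5.29 mg/L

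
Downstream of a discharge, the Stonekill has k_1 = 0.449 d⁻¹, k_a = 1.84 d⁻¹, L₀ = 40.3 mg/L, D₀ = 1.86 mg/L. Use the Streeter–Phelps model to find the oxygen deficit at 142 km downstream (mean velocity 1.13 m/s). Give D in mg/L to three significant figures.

Travel time t = x/v = 142 km / (1.13 m/s) = 142000 m / 1.13 m/s = 125700 s = 1.454 d.
k_1 L₀/(k_a−k_1) = 0.449×40.3/(1.84−0.449) = 18.09/1.391 = 13.01 mg/L.
e^(−k_1 t) = e^(−0.449×1.454) = 0.5205; e^(−k_a t) = e^(−1.84×1.454) = 0.06883.
D = 13.01 × (0.5205 − 0.06883) + 1.86 × 0.06883 = 5.875 + 0.1280 = 6.003 mg/L.

D ≈ 6.00 mg/L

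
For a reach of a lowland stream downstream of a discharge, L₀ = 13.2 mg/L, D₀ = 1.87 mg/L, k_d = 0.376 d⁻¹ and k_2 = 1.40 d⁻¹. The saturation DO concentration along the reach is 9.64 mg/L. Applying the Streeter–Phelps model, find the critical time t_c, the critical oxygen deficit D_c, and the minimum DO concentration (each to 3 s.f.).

t_c = [1/(k_2−k_d)] ln[(k_2/k_d)(1 − D₀(k_2−k_d)/(k_d L₀))]
= [1/(1.40−0.376)] ln[(1.40/0.376)(1 − 1.87×1.024/(0.376×13.2))]
= (1/1.024) ln[3.723 × 0.6142] = 0.9766 × ln(2.287) = 0.9766 × 0.8272 = 0.8078 d.
D_c = (k_d/k_2) L₀ e^(−k_d t_c) = (0.376/1.40) × 13.2 × e^(−0.376×0.8078) = 0.2686 × 13.2 × 0.7381 = 2.617 mg/L.
Minimum DO = C_s − D_c = 9.64 − 2.617 = 7.023 mg/L.

t_c ≈ 0.808 d; D_c ≈ 2.62 mg/L; min DO ≈ 7.02 mg/L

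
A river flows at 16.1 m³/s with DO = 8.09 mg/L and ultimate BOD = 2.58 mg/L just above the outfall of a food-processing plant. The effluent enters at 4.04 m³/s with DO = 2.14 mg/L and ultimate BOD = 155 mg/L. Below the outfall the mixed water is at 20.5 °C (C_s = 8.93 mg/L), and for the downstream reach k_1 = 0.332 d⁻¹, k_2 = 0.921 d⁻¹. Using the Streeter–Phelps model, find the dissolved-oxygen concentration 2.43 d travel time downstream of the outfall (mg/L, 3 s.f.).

Mixed DO = (16.1×8.09 + 4.04×2.14)/(16.1+4.04) = 138.9/20.14 = 6.896 mg/L.
Mixed L₀ = (16.1×2.58 + 4.04×155)/(20.14) = 667.7/20.14 = 33.15 mg/L.
Initial deficit D₀ = C_s − DO₀ = 8.93 − 6.896 = 2.034 mg/L.
D(2.43) = [0.332×33.15/(0.921−0.332)](e^(−0.332×2.43) − e^(−0.921×2.43)) + 2.034 e^(−0.921×2.43)
= 18.69 × (0.4463 − 0.1067) + 2.034 × 0.1067 = 6.564 mg/L.
DO = 8.93 − 6.564 = 2.366 mg/L.

DO ≈ 2.37 mg/L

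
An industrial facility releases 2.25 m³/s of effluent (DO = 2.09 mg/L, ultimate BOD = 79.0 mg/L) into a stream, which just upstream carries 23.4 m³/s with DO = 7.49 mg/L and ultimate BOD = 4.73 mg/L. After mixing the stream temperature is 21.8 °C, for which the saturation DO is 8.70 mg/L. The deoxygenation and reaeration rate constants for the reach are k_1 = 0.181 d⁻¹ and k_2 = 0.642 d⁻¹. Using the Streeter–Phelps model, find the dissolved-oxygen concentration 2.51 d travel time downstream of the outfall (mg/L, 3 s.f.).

Mixed DO = (23.4×7.49 + 2.25×2.09)/(23.4+2.25) = 180.0/25.65 = 7.016 mg/L.
Mixed L₀ = (23.4×4.73 + 2.25×79.0)/(25.65) = 288.4/25.65 = 11.24 mg/L.
Initial deficit D₀ = C_s − DO₀ = 8.70 − 7.016 = 1.684 mg/L.
D(2.51) = [0.181×11.24/(0.642−0.181)](e^(−0.181×2.51) − e^(−0.642×2.51)) + 1.684 e^(−0.642×2.51)
= 4.415 × (0.6349 − 0.1996) + 1.684 × 0.1996 = 2.258 mg/L.
DO = 8.70 − 2.258 = 6.442 mg/L.

DO ≈ 6.44 mg/L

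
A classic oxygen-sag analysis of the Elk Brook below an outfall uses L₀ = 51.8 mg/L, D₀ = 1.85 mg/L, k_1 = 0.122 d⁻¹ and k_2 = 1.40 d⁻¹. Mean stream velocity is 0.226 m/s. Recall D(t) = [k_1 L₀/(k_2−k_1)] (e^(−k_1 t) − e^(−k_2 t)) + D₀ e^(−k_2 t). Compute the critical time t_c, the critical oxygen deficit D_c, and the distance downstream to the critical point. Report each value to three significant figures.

t_c ≈ 1.54 d; D_c ≈ 3.74 mg/L; x_c ≈ 30.1 km

With k_2/k_1 = 11.48 and 1 − D₀(k_2−k_1)/(k_1 L₀) = 0.6259,
t_c = ln(11.48 × 0.6259) / (1.40 − 0.122) = ln(7.182) / 1.278 = 1.972/1.278 = 1.543 d.
L(t_c) = L₀ e^(−k_1 t_c) = 51.8 × 0.8284 = 42.91 mg/L, and at the critical point k_2 D_c = k_1 L, so D_c = (0.122/1.40) × 42.91 = 3.740 mg/L.
x_c = v t_c = 0.226 m/s × 1.543 d × 86400 s/d = 30120 m ≈ 30.1 km.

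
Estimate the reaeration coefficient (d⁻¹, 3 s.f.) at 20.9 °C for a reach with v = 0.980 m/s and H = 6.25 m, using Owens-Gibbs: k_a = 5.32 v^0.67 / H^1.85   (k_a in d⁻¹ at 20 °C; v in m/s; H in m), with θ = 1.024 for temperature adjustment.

k_a ≈ 0.181 d⁻¹

k_a(20) = 5.32 × 0.980^0.67 / 6.25^1.85 = 5.32 × 0.9866 / 29.67 = 0.1769 d⁻¹.
k_a(20.9) = 0.1769 × 1.024^(20.9−20) = 0.1769 × 1.022 = 0.1807 d⁻¹.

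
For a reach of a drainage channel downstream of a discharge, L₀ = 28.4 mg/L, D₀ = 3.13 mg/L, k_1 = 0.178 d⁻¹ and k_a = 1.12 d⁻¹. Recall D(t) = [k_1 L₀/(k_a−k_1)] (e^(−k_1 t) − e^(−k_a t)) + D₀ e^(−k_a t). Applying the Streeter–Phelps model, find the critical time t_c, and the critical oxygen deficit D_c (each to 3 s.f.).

t_c ≈ 1.02 d; D_c ≈ 3.76 mg/L

At the critical point dD/dt = 0, so k_1 L₀ e^(−k_1 t) = k_a D. Substituting D(t) from the Streeter–Phelps equation and solving for t gives
t_c = ln[(k_a/k_1)(1 − D₀(k_a−k_1)/(k_1 L₀))] / (k_a−k_1).
Here k_a−k_1 = 0.9420 d⁻¹ and 1 − D₀(k_a−k_1)/(k_1 L₀) = 1 − 3.13×0.9420/(0.178×28.4) = 0.4167, so
t_c = ln(6.292 × 0.4167) / 0.9420 = 0.9640 / 0.9420 = 1.023 d.
L(t_c) = L₀ e^(−k_1 t_c) = 28.4 × 0.8335 = 23.67 mg/L, and at the critical point k_a D_c = k_1 L, so D_c = (0.178/1.12) × 23.67 = 3.762 mg/L.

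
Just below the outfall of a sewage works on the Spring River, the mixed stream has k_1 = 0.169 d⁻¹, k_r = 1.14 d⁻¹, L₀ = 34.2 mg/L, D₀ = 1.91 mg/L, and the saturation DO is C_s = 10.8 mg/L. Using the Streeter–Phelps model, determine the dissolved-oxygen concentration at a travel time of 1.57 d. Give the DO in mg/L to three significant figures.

DO ≈ 6.91 mg/L

k_1 L₀/(k_r−k_1) = 0.169×34.2/(1.14−0.169) = 5.780/0.9710 = 5.952 mg/L.
e^(−k_1 t) = e^(−0.169×1.570) = 0.7670; e^(−k_r t) = e^(−1.14×1.570) = 0.1670.
D = 5.952 × (0.7670 − 0.1670) + 1.91 × 0.1670 = 3.571 + 0.3190 = 3.890 mg/L.
DO = C_s − D = 10.8 − 3.890 = 6.910 mg/L.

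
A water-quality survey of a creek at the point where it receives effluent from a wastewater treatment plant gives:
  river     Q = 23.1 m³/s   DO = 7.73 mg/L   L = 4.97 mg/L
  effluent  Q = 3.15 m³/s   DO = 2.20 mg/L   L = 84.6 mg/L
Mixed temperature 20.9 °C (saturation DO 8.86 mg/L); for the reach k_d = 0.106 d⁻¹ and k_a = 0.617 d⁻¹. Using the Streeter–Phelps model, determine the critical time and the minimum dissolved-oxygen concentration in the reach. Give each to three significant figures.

t_c ≈ 1.68 d; minimum DO ≈ 6.77 mg/L

Mixed DO = (23.1×7.73 + 3.15×2.20)/(23.1+3.15) = 185.5/26.25 = 7.066 mg/L.
Mixed L₀ = (23.1×4.97 + 3.15×84.6)/(26.25) = 381.3/26.25 = 14.53 mg/L.
Initial deficit D₀ = C_s − DO₀ = 8.86 − 7.066 = 1.794 mg/L.
t_c = (1/0.5110) ln[(0.617/0.106)(1 − 1.794×0.5110/(0.106×14.53))] = 1.957 × ln(2.356) = 1.677 d.
D_c = (0.106/0.617) × 14.53 × e^(−0.106×1.677) = 0.1718 × 14.53 × 0.8371 = 2.089 mg/L.
Minimum DO = 8.86 − 2.089 = 6.771 mg/L.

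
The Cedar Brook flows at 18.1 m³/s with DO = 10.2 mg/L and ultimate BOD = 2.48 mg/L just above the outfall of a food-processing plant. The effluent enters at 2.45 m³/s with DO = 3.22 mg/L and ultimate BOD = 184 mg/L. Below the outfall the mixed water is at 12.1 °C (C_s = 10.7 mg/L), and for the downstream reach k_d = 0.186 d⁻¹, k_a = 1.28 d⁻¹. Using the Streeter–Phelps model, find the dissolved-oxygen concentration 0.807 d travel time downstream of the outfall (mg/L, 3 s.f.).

DO ≈ 8.16 mg/L

Mixed DO = (18.1×10.2 + 2.45×3.22)/(18.1+2.45) = 192.5/20.55 = 9.368 mg/L.
Mixed L₀ = (18.1×2.48 + 2.45×184)/(20.55) = 495.7/20.55 = 24.12 mg/L.
Initial deficit D₀ = C_s − DO₀ = 10.7 − 9.368 = 1.332 mg/L.
D(0.807) = [0.186×24.12/(1.28−0.186)](e^(−0.186×0.807) − e^(−1.28×0.807)) + 1.332 e^(−1.28×0.807)
= 4.101 × (0.8606 − 0.3560) + 1.332 × 0.3560 = 2.544 mg/L.
DO = 10.7 − 2.544 = 8.156 mg/L.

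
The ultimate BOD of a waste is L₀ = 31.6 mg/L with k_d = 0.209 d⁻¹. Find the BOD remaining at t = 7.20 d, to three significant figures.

L_t = L₀ e^(−k_d t) = 31.6 × e^(−0.209×7.20) = 31.6 × 0.2221 = 7.017 mg/L.

L ≈ 7.02 mg/L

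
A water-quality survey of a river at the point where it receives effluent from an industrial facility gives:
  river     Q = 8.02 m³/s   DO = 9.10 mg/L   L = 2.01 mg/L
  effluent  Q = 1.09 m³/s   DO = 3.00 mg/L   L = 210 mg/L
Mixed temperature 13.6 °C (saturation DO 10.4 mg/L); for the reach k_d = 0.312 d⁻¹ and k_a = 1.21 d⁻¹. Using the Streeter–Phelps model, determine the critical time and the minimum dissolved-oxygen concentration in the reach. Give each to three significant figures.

t_c ≈ 1.24 d; minimum DO ≈ 5.68 mg/L

Mixed DO = (8.02×9.10 + 1.09×3.00)/(8.02+1.09) = 76.25/9.110 = 8.370 mg/L.
Mixed L₀ = (8.02×2.01 + 1.09×210)/(9.110) = 245.0/9.110 = 26.90 mg/L.
Initial deficit D₀ = C_s − DO₀ = 10.4 − 8.370 = 2.030 mg/L.
t_c = (1/0.8980) ln[(1.21/0.312)(1 − 2.030×0.8980/(0.312×26.90))] = 1.114 × ln(3.036) = 1.237 d.
D_c = (0.312/1.21) × 26.90 × e^(−0.312×1.237) = 0.2579 × 26.90 × 0.6799 = 4.715 mg/L.
Minimum DO = 10.4 − 4.715 = 5.685 mg/L.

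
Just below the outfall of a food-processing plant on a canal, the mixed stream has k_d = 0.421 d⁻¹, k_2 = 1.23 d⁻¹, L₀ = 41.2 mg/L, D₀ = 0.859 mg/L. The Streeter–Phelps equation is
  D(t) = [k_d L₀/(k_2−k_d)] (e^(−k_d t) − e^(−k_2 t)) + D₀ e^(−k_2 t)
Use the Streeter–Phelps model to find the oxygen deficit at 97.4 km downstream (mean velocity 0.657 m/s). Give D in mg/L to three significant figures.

Travel time t = x/v = 97.4 km / (0.657 m/s) = 97400 m / 0.657 m/s = 148200 s = 1.716 d.
k_d L₀/(k_2−k_d) = 0.421×41.2/(1.23−0.421) = 17.35/0.8090 = 21.44 mg/L.
e^(−k_d t) = e^(−0.421×1.716) = 0.4856; e^(−k_2 t) = e^(−1.23×1.716) = 0.1212.
D = 21.44 × (0.4856 − 0.1212) + 0.859 × 0.1212 = 7.813 + 0.1041 = 7.917 mg/L.

D ≈ 7.92 mg/L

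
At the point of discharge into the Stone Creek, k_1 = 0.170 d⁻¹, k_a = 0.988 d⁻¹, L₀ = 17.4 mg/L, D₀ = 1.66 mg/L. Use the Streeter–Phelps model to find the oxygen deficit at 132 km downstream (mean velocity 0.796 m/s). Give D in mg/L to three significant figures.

D ≈ 2.32 mg/L

Travel time t = x/v = 132 km / (0.796 m/s) = 132000 m / 0.796 m/s = 165800 s = 1.919 d.
k_1 L₀/(k_a−k_1) = 0.170×17.4/(0.988−0.170) = 2.958/0.8180 = 3.616 mg/L.
e^(−k_1 t) = e^(−0.170×1.919) = 0.7216; e^(−k_a t) = e^(−0.988×1.919) = 0.1501.
D = 3.616 × (0.7216 − 0.1501) + 1.66 × 0.1501 = 2.067 + 0.2492 = 2.316 mg/L.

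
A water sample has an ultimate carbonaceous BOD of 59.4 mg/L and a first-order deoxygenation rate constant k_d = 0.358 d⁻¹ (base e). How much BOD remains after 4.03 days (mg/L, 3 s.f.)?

L_t = L₀ e^(−k_d t) = 59.4 × e^(−0.358×4.03) = 59.4 × 0.2363 = 14.04 mg/L.

L ≈ 14.0 mg/L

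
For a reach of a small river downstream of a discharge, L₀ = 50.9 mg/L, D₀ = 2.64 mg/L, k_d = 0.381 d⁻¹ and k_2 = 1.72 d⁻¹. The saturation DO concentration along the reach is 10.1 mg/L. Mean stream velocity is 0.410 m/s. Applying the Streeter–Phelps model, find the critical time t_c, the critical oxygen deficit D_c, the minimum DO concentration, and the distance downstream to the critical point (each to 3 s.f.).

t_c ≈ 0.975 d; D_c ≈ 7.78 mg/L; min DO ≈ 2.32 mg/L; x_c ≈ 34.6 km

With k_2/k_d = 4.514 and 1 − D₀(k_2−k_d)/(k_d L₀) = 0.8177,
t_c = ln(4.514 × 0.8177) / (1.72 − 0.381) = ln(3.692) / 1.339 = 1.306/1.339 = 0.9754 d.
D_c = (k_d/k_2) L₀ e^(−k_d t_c) = (0.381/1.72) × 50.9 × e^(−0.381×0.9754) = 0.2215 × 50.9 × 0.6896 = 7.775 mg/L.
Minimum DO = C_s − D_c = 10.1 − 7.775 = 2.325 mg/L.
x_c = v t_c = 0.410 m/s × 0.9754 d × 86400 s/d = 34550 m ≈ 34.6 km.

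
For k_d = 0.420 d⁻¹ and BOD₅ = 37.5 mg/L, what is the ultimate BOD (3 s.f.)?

L₀ ≈ 42.7 mg/L

BOD₅ = L₀(1 − e^(−5k_d)) ⇒ L₀ = BOD₅ / (1 − e^(−5×0.420))
= 37.5 / (1 − 0.1225) = 37.5 / 0.8775 = 42.73 mg/L.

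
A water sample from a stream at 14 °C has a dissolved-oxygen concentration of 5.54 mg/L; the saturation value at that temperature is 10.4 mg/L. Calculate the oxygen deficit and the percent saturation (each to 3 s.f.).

D = C_s − C = 10.4 − 5.54 = 4.86 mg/L.
% saturation = 5.54/10.4 × 100 = 53.3 %.

D ≈ 4.86 mg/L; 53.3 % saturation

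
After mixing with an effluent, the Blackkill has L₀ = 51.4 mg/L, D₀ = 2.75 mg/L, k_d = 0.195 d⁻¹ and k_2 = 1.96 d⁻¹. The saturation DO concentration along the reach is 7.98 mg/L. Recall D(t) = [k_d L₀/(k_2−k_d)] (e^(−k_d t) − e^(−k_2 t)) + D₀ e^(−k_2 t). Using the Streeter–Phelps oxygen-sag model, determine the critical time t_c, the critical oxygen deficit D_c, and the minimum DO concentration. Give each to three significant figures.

t_c ≈ 0.932 d; D_c ≈ 4.26 mg/L; min DO ≈ 3.72 mg/L

With k_2/k_d = 10.05 and 1 − D₀(k_2−k_d)/(k_d L₀) = 0.5157,
t_c = ln(10.05 × 0.5157) / (1.96 − 0.195) = ln(5.184) / 1.765 = 1.646/1.765 = 0.9323 d.
L(t_c) = L₀ e^(−k_d t_c) = 51.4 × 0.8338 = 42.86 mg/L, and at the critical point k_2 D_c = k_d L, so D_c = (0.195/1.96) × 42.86 = 4.264 mg/L.
Minimum DO = C_s − D_c = 7.98 − 4.264 = 3.716 mg/L.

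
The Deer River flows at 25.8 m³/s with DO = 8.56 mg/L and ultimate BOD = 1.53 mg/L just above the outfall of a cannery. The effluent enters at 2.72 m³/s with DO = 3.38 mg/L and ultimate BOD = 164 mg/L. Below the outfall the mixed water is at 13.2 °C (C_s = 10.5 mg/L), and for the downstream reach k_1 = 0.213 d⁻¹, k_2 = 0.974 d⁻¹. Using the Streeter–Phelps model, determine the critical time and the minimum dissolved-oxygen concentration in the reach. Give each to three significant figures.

Mixed DO = (25.8×8.56 + 2.72×3.38)/(25.8+2.72) = 230.0/28.52 = 8.066 mg/L.
Mixed L₀ = (25.8×1.53 + 2.72×164)/(28.52) = 485.6/28.52 = 17.03 mg/L.
Initial deficit D₀ = C_s − DO₀ = 10.5 − 8.066 = 2.434 mg/L.
t_c = (1/0.7610) ln[(0.974/0.213)(1 − 2.434×0.7610/(0.213×17.03))] = 1.314 × ln(2.237) = 1.058 d.
D_c = (0.213/0.974) × 17.03 × e^(−0.213×1.058) = 0.2187 × 17.03 × 0.7982 = 2.972 mg/L.
Minimum DO = 10.5 − 2.972 = 7.528 mg/L.

t_c ≈ 1.06 d; minimum DO ≈ 7.53 mg/L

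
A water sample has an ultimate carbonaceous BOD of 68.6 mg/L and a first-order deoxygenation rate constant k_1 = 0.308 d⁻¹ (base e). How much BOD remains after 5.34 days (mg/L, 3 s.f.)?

L_t = L₀ e^(−k_1 t) = 68.6 × e^(−0.308×5.34) = 68.6 × 0.1931 = 13.24 mg/L.

L ≈ 13.2 mg/L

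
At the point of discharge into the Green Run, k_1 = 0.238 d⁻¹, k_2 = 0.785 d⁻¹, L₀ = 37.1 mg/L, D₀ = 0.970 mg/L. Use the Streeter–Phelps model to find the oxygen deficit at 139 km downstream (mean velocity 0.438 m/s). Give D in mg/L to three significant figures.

D ≈ 5.89 mg/L

Travel time t = x/v = 139 km / (0.438 m/s) = 139000 m / 0.438 m/s = 317400 s = 3.673 d.
k_1 L₀/(k_2−k_1) = 0.238×37.1/(0.785−0.238) = 8.830/0.5470 = 16.14 mg/L.
e^(−k_1 t) = e^(−0.238×3.673) = 0.4172; e^(−k_2 t) = e^(−0.785×3.673) = 0.05595.
D = 16.14 × (0.4172 − 0.05595) + 0.970 × 0.05595 = 5.831 + 0.05427 = 5.886 mg/L.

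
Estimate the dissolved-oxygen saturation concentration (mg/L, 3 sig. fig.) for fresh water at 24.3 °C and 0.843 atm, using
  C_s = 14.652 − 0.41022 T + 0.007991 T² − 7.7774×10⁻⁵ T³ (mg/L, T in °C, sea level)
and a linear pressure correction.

C_s ≈ 6.99 mg/L

At sea level: C_s = 14.652 − 0.41022×24.3 + 0.007991×24.3² − 7.7774×10⁻⁵×24.3³ = 8.286 mg/L.
Pressure correction: C_s' = 8.286 × 0.843 = 6.985 mg/L.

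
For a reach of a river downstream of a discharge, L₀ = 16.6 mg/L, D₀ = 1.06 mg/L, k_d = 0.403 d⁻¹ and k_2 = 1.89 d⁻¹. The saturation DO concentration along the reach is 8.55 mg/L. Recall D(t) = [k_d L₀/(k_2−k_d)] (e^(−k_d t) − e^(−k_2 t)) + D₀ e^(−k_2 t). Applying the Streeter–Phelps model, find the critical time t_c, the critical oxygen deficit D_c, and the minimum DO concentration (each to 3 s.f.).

t_c = [1/(k_2−k_d)] ln[(k_2/k_d)(1 − D₀(k_2−k_d)/(k_d L₀))]
= [1/(1.89−0.403)] ln[(1.89/0.403)(1 − 1.06×1.487/(0.403×16.6))]
= (1/1.487) ln[4.690 × 0.7644] = 0.6725 × ln(3.585) = 0.6725 × 1.277 = 0.8586 d.
D_c = (k_d/k_2) L₀ e^(−k_d t_c) = (0.403/1.89) × 16.6 × e^(−0.403×0.8586) = 0.2132 × 16.6 × 0.7075 = 2.504 mg/L.
Minimum DO = C_s − D_c = 8.55 − 2.504 = 6.046 mg/L.

t_c ≈ 0.859 d; D_c ≈ 2.50 mg/L; min DO ≈ 6.05 mg/L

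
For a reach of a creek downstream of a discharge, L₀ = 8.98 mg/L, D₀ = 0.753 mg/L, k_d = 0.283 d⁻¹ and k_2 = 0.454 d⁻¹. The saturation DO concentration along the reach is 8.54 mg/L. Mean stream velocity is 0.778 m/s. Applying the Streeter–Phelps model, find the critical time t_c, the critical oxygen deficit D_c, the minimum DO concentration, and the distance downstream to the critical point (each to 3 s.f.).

t_c ≈ 2.46 d; D_c ≈ 2.79 mg/L; min DO ≈ 5.75 mg/L; x_c ≈ 165 km

At the critical point dD/dt = 0, so k_d L₀ e^(−k_d t) = k_2 D. Substituting D(t) from the Streeter–Phelps equation and solving for t gives
t_c = ln[(k_2/k_d)(1 − D₀(k_2−k_d)/(k_d L₀))] / (k_2−k_d).
Here k_2−k_d = 0.1710 d⁻¹ and 1 − D₀(k_2−k_d)/(k_d L₀) = 1 − 0.753×0.1710/(0.283×8.98) = 0.9493, so
t_c = ln(1.604 × 0.9493) / 0.1710 = 0.4207 / 0.1710 = 2.460 d.
L(t_c) = L₀ e^(−k_d t_c) = 8.98 × 0.4985 = 4.476 mg/L, and at the critical point k_2 D_c = k_d L, so D_c = (0.283/0.454) × 4.476 = 2.790 mg/L.
Minimum DO = C_s − D_c = 8.54 − 2.790 = 5.750 mg/L.
x_c = v t_c = 0.778 m/s × 2.460 d × 86400 s/d = 165400 m ≈ 165 km.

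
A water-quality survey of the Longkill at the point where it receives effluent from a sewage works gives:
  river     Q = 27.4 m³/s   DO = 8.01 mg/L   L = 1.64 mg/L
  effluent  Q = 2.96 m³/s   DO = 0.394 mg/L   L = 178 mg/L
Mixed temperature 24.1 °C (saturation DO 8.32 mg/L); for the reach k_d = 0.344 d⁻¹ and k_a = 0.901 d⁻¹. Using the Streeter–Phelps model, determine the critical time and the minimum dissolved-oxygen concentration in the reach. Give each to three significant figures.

Mixed DO = (27.4×8.01 + 2.96×0.394)/(27.4+2.96) = 220.6/30.36 = 7.267 mg/L.
Mixed L₀ = (27.4×1.64 + 2.96×178)/(30.36) = 571.8/30.36 = 18.83 mg/L.
Initial deficit D₀ = C_s − DO₀ = 8.32 − 7.267 = 1.053 mg/L.
t_c = (1/0.5570) ln[(0.901/0.344)(1 − 1.053×0.5570/(0.344×18.83))] = 1.795 × ln(2.382) = 1.558 d.
D_c = (0.344/0.901) × 18.83 × e^(−0.344×1.558) = 0.3818 × 18.83 × 0.5850 = 4.207 mg/L.
Minimum DO = 8.32 − 4.207 = 4.113 mg/L.

t_c ≈ 1.56 d; minimum DO ≈ 4.11 mg/L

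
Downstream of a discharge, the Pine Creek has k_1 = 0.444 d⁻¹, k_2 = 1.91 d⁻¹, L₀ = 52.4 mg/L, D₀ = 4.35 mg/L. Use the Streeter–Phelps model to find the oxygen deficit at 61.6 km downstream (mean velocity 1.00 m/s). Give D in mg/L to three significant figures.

Travel time t = x/v = 61.6 km / (1.00 m/s) = 61600 m / 1.00 m/s = 61600 s = 0.7130 d.
k_1 L₀/(k_2−k_1) = 0.444×52.4/(1.91−0.444) = 23.27/1.466 = 15.87 mg/L.
e^(−k_1 t) = e^(−0.444×0.7130) = 0.7287; e^(−k_2 t) = e^(−1.91×0.7130) = 0.2562.
D = 15.87 × (0.7287 − 0.2562) + 4.35 × 0.2562 = 7.498 + 1.115 = 8.612 mg/L.

D ≈ 8.61 mg/L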